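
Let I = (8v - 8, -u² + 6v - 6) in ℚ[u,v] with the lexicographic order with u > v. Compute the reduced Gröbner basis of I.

f_1 = 8v - 8, LT = v.
f_2 = -u² + 6v - 6, LT = u².

The S-polynomials (S(f_1,f_2)) all reduce to 0 modulo the current basis, so we have a Gröbner basis.

G = {u², v - 1}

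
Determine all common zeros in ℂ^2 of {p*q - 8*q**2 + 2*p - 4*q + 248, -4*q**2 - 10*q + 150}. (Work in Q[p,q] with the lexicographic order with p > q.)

{(-344/11, -15/2), (-4, 5)}

Compute a lex Gröbner basis by Buchberger's algorithm.
f_1 = p*q + 2*p - 8*q**2 - 4*q + 248, LT = p*q.
f_2 = -4*q**2 - 10*q + 150, LT = q**2.

S(f_1,f_2): lcm = p*q**2. S = -1/2*p*q + 75/2*p - 8*q**3 - 4*q**2 + 248*q.
  reduce S modulo (f_1, f_2):
  remainder 77/2*p - 84*q + 574 ≠ 0; add h_3 = 77/2*p - 84*q + 574 to the basis.

The other S-polynomials (S(f_1,h_3), S(f_2,h_3)) all reduce to 0 modulo the current basis, so we have a Gröbner basis.
Inter-reduce: drop elements whose leading term is divisible by another's, tail-reduce, and make monic.
Reduced Gröbner basis: {p - 24/11*q + 164/11, q**2 + 5/2*q - 75/2}.

Elimination: the polynomial q**2 + 5/2*q - 75/2 lies in the elimination ideal for q, so q ∈ {-15/2, 5}. For each such q, the remaining basis elements (now univariate) give the rest of the solution.
  q = -15/2: the earlier basis element becomes p + 344/11 = 0, giving p = -344/11 — point (-344/11, -15/2).
  q = 5: the earlier basis element becomes p + 4 = 0, giving p = -4 — point (-4, 5).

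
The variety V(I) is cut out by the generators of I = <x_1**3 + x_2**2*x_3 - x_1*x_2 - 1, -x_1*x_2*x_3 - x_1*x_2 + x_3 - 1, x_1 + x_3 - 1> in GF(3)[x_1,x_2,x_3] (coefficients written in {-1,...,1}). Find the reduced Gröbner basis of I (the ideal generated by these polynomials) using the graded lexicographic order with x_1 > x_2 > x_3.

G = {x_3**4 - x_2**2 - x_2*x_3 + x_2 + x_3 - 1, x_2**3 - x_3**3 - x_2**2 + x_2*x_3 - x_3**2 + x_2 + x_3 - 1, x_2**2*x_3 - x_3**3 + x_2*x_3 - x_2, x_2*x_3**2 - x_2 + x_3 - 1, x_1 + x_3 - 1}

This is the nonlinear analogue of row-reducing a linear system.

f_1 = x_1**3 + x_2**2*x_3 - x_1*x_2 - 1, LT = x_1**3.
f_2 = -x_1*x_2*x_3 - x_1*x_2 + x_3 - 1, LT = x_1*x_2*x_3.
f_3 = x_1 + x_3 - 1, LT = x_1.

S(f_1,f_2): lcm = x_1**3*x_2*x_3. S = x_2**3*x_3**2 - x_1**3*x_2 - x_1*x_2**2*x_3 + x_1**2*x_3 - x_1**2 - x_2*x_3.
  leading term x_2**3*x_3**2: no divisor's leading term divides it; move x_2**3*x_3**2 to the remainder.
  leading term x_1**3*x_2: subtract (-x_2)·f_1 from -x_1**3*x_2 - x_1*x_2**2*x_3 + x_1**2*x_3 - x_1**2 - x_2*x_3 → -x_1*x_2**2*x_3 + x_2**3*x_3 + x_1**2*x_3 - x_1*x_2**2 - x_1**2 - x_2*x_3 - x_2
  leading term x_1*x_2**2*x_3: subtract (x_2)·f_2 from -x_1*x_2**2*x_3 + x_2**3*x_3 + x_1**2*x_3 - x_1*x_2**2 - x_1**2 - x_2*x_3 - x_2 → x_2**3*x_3 + x_1**2*x_3 - x_1**2 + x_2*x_3
  leading term x_2**3*x_3: no divisor's leading term divides it; move x_2**3*x_3 to the remainder.
  leading term x_1**2*x_3: subtract (x_1*x_3)·f_3 from x_1**2*x_3 - x_1**2 + x_2*x_3 → -x_1*x_3**2 - x_1**2 + x_1*x_3 + x_2*x_3
  leading term x_1*x_3**2: subtract (-x_3**2)·f_3 from -x_1*x_3**2 - x_1**2 + x_1*x_3 + x_2*x_3 → x_3**3 - x_1**2 + x_1*x_3 + x_2*x_3 - x_3**2
  leading term x_3**3: no divisor's leading term divides it; move x_3**3 to the remainder.
  leading term x_1**2: subtract (-x_1)·f_3 from -x_1**2 + x_1*x_3 + x_2*x_3 - x_3**2 → -x_1*x_3 + x_2*x_3 - x_3**2 - x_1
  leading term x_1*x_3: subtract (-x_3)·f_3 from -x_1*x_3 + x_2*x_3 - x_3**2 - x_1 → x_2*x_3 - x_1 - x_3
  leading term x_2*x_3: no divisor's leading term divides it; move x_2*x_3 to the remainder.
  leading term x_1: subtract (-1)·f_3 from -x_1 - x_3 → -1
  leading term 1: no divisor's leading term divides it; move -1 to the remainder.
  remainder x_2**3*x_3**2 + x_2**3*x_3 + x_3**3 + x_2*x_3 - 1 ≠ 0; add g_4 = x_2**3*x_3**2 + x_2**3*x_3 + x_3**3 + x_2*x_3 - 1 to the basis.

S(f_1,f_3): lcm = x_1**3. S = -x_1**2*x_3 + x_2**2*x_3 + x_1**2 - x_1*x_2 - 1.
  leading term x_1**2*x_3: subtract (-x_1*x_3)·f_3 from -x_1**2*x_3 + x_2**2*x_3 + x_1**2 - x_1*x_2 - 1 → x_1*x_3**2 + x_2**2*x_3 + x_1**2 - x_1*x_2 - x_1*x_3 - 1
  leading term x_1*x_3**2: subtract (x_3**2)·f_3 from x_1*x_3**2 + x_2**2*x_3 + x_1**2 - x_1*x_2 - x_1*x_3 - 1 → x_2**2*x_3 - x_3**3 + x_1**2 - x_1*x_2 - x_1*x_3 + x_3**2 - 1
  leading term x_2**2*x_3: no divisor's leading term divides it; move x_2**2*x_3 to the remainder.
  leading term x_3**3: no divisor's leading term divides it; move -x_3**3 to the remainder.
  leading term x_1**2: subtract (x_1)·f_3 from x_1**2 - x_1*x_2 - x_1*x_3 + x_3**2 - 1 → -x_1*x_2 + x_1*x_3 + x_3**2 + x_1 - 1
  leading term x_1*x_2: subtract (-x_2)·f_3 from -x_1*x_2 + x_1*x_3 + x_3**2 + x_1 - 1 → x_1*x_3 + x_2*x_3 + x_3**2 + x_1 - x_2 - 1
  leading term x_1*x_3: subtract (x_3)·f_3 from x_1*x_3 + x_2*x_3 + x_3**2 + x_1 - x_2 - 1 → x_2*x_3 + x_1 - x_2 + x_3 - 1
  leading term x_2*x_3: no divisor's leading term divides it; move x_2*x_3 to the remainder.
  leading term x_1: subtract (1)·f_3 from x_1 - x_2 + x_3 - 1 → -x_2
  leading term x_2: no divisor's leading term divides it; move -x_2 to the remainder.
  remainder x_2**2*x_3 - x_3**3 + x_2*x_3 - x_2 ≠ 0; add g_5 = x_2**2*x_3 - x_3**3 + x_2*x_3 - x_2 to the basis.

S(f_2,f_3): lcm = x_1*x_2*x_3. S = -x_2*x_3**2 + x_1*x_2 + x_2*x_3 - x_3 + 1.
  leading term x_2*x_3**2: no divisor's leading term divides it; move -x_2*x_3**2 to the remainder.
  leading term x_1*x_2: subtract (x_2)·f_3 from x_1*x_2 + x_2*x_3 - x_3 + 1 → x_2 - x_3 + 1
  leading term x_2: no divisor's leading term divides it; move x_2 to the remainder.
  leading term x_3: no divisor's leading term divides it; move -x_3 to the remainder.
  leading term 1: no divisor's leading term divides it; move 1 to the remainder.
  remainder -x_2*x_3**2 + x_2 - x_3 + 1 ≠ 0; add g_6 = -x_2*x_3**2 + x_2 - x_3 + 1 to the basis.

S(f_2,g_5): lcm = x_1*x_2**2*x_3. S = x_1*x_3**3 + x_1*x_2**2 - x_1*x_2*x_3 + x_1*x_2 - x_2*x_3 + x_2.
  leading term x_1*x_3**3: subtract (x_3**3)·f_3 from x_1*x_3**3 + x_1*x_2**2 - x_1*x_2*x_3 + x_1*x_2 - x_2*x_3 + x_2 → -x_3**4 + x_1*x_2**2 - x_1*x_2*x_3 + x_3**3 + x_1*x_2 - x_2*x_3 + x_2
  leading term x_3**4: no divisor's leading term divides it; move -x_3**4 to the remainder.
  leading term x_1*x_2**2: subtract (x_2**2)·f_3 from x_1*x_2**2 - x_1*x_2*x_3 + x_3**3 + x_1*x_2 - x_2*x_3 + x_2 → -x_1*x_2*x_3 - x_2**2*x_3 + x_3**3 + x_1*x_2 + x_2**2 - x_2*x_3 + x_2
  leading term x_1*x_2*x_3: subtract (1)·f_2 from -x_1*x_2*x_3 - x_2**2*x_3 + x_3**3 + x_1*x_2 + x_2**2 - x_2*x_3 + x_2 → -x_2**2*x_3 + x_3**3 - x_1*x_2 + x_2**2 - x_2*x_3 + x_2 - x_3 + 1
  leading term x_2**2*x_3: subtract (-1)·g_5 from -x_2**2*x_3 + x_3**3 - x_1*x_2 + x_2**2 - x_2*x_3 + x_2 - x_3 + 1 → -x_1*x_2 + x_2**2 - x_3 + 1
  leading term x_1*x_2: subtract (-x_2)·f_3 from -x_1*x_2 + x_2**2 - x_3 + 1 → x_2**2 + x_2*x_3 - x_2 - x_3 + 1
  leading term x_2**2: no divisor's leading term divides it; move x_2**2 to the remainder.
  leading term x_2*x_3: no divisor's leading term divides it; move x_2*x_3 to the remainder.
  leading term x_2: no divisor's leading term divides it; move -x_2 to the remainder.
  leading term x_3: no divisor's leading term divides it; move -x_3 to the remainder.
  leading term 1: no divisor's leading term divides it; move 1 to the remainder.
  remainder -x_3**4 + x_2**2 + x_2*x_3 - x_2 - x_3 + 1 ≠ 0; add g_7 = -x_3**4 + x_2**2 + x_2*x_3 - x_2 - x_3 + 1 to the basis.

S(g_4,g_6): lcm = x_2**3*x_3**2. S = x_2**3*x_3 + x_2**3 - x_2**2*x_3 + x_3**3 + x_2**2 + x_2*x_3 - 1.
  leading term x_2**3*x_3: subtract (x_2)·g_5 from x_2**3*x_3 + x_2**3 - x_2**2*x_3 + x_3**3 + x_2**2 + x_2*x_3 - 1 → x_2*x_3**3 + x_2**3 + x_2**2*x_3 + x_3**3 - x_2**2 + x_2*x_3 - 1
  leading term x_2*x_3**3: subtract (-x_3)·g_6 from x_2*x_3**3 + x_2**3 + x_2**2*x_3 + x_3**3 - x_2**2 + x_2*x_3 - 1 → x_2**3 + x_2**2*x_3 + x_3**3 - x_2**2 - x_2*x_3 - x_3**2 + x_3 - 1
  leading term x_2**3: no divisor's leading term divides it; move x_2**3 to the remainder.
  leading term x_2**2*x_3: subtract (1)·g_5 from x_2**2*x_3 + x_3**3 - x_2**2 - x_2*x_3 - x_3**2 + x_3 - 1 → -x_3**3 - x_2**2 + x_2*x_3 - x_3**2 + x_2 + x_3 - 1
  leading term x_3**3: no divisor's leading term divides it; move -x_3**3 to the remainder.
  leading term x_2**2: no divisor's leading term divides it; move -x_2**2 to the remainder.
  leading term x_2*x_3: no divisor's leading term divides it; move x_2*x_3 to the remainder.
  leading term x_3**2: no divisor's leading term divides it; move -x_3**2 to the remainder.
  leading term x_2: no divisor's leading term divides it; move x_2 to the remainder.
  leading term x_3: no divisor's leading term divides it; move x_3 to the remainder.
  leading term 1: no divisor's leading term divides it; move -1 to the remainder.
  remainder x_2**3 - x_3**3 - x_2**2 + x_2*x_3 - x_3**2 + x_2 + x_3 - 1 ≠ 0; add g_8 = x_2**3 - x_3**3 - x_2**2 + x_2*x_3 - x_3**2 + x_2 + x_3 - 1 to the basis.

The other S-polynomials (S(f_1,g_4), S(f_2,g_4), S(f_3,g_4), S(f_1,g_5), S(f_3,g_5), S(g_4,g_5), S(f_1,g_6), S(f_2,g_6), S(f_3,g_6), S(g_5,g_6), S(f_1,g_7), S(f_2,g_7), S(f_3,g_7), S(g_4,g_7), S(g_5,g_7), S(g_6,g_7), S(f_1,g_8), S(f_2,g_8), S(f_3,g_8), S(g_4,g_8), S(g_5,g_8), S(g_6,g_8), S(g_7,g_8)) all reduce to 0 modulo the current basis, so we have a Gröbner basis.
Inter-reduce: drop elements whose leading term is divisible by another's, tail-reduce, and make monic.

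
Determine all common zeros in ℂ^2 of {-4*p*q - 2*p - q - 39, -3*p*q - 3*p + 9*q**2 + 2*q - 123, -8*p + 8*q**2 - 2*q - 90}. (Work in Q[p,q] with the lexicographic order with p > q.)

Compute a lex Gröbner basis by Buchberger's algorithm.
f_1 = -4*p*q - 2*p - q - 39, LT = p*q.
f_2 = -3*p*q - 3*p + 9*q**2 + 2*q - 123, LT = p*q.
f_3 = -8*p + 8*q**2 - 2*q - 90, LT = p.

S(f_1,f_2): lcm = p*q. S = -1/2*p + 3*q**2 + 11/12*q - 125/4.
  leading term p: subtract (1/16)·f_3 from -1/2*p + 3*q**2 + 11/12*q - 125/4 → 5/2*q**2 + 25/24*q - 205/8
  leading term q**2: no divisor's leading term divides it; move 5/2*q**2 to the remainder.
  leading term q: no divisor's leading term divides it; move 25/24*q to the remainder.
  leading term 1: no divisor's leading term divides it; move -205/8 to the remainder.
  remainder 5/2*q**2 + 25/24*q - 205/8 ≠ 0; add h_4 = 5/2*q**2 + 25/24*q - 205/8 to the basis.

S(f_1,f_3): lcm = p*q. S = 1/2*p + q**3 - 1/4*q**2 - 11*q + 39/4.
  leading term p: subtract (-1/16)·f_3 from 1/2*p + q**3 - 1/4*q**2 - 11*q + 39/4 → q**3 + 1/4*q**2 - 89/8*q + 33/8
  leading term q**3: subtract (2/5*q)·h_4 from q**3 + 1/4*q**2 - 89/8*q + 33/8 → -1/6*q**2 - 7/8*q + 33/8
  leading term q**2: subtract (-1/15)·h_4 from -1/6*q**2 - 7/8*q + 33/8 → -29/36*q + 29/12
  leading term q: no divisor's leading term divides it; move -29/36*q to the remainder.
  leading term 1: no divisor's leading term divides it; move 29/12 to the remainder.
  remainder -29/36*q + 29/12 ≠ 0; add h_5 = -29/36*q + 29/12 to the basis.

The other S-polynomials (S(f_2,f_3), S(f_1,h_4), S(f_2,h_4), S(f_3,h_4), S(f_1,h_5), S(f_2,h_5), S(f_3,h_5), S(h_4,h_5)) all reduce to 0 modulo the current basis, so we have a Gröbner basis.
Inter-reduce: drop elements whose leading term is divisible by another's, tail-reduce, and make monic.
Reduced Gröbner basis: {p + 3, q - 3}.

A lex Gröbner basis eliminates variables successively. Here q - 3 depends only on q, with roots {3}; lifting each root through the earlier basis elements recovers the full solutions.
  q = 3: the earlier basis element becomes p + 3 = 0, giving p = -3 — point (-3, 3).

{(-3, 3)}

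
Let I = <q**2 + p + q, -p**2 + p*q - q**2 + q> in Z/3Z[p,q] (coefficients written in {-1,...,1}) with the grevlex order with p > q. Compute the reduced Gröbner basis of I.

G = {p**2 - p*q - p + q, q**2 + p + q}

f_1 = q**2 + p + q, LT = q**2.
f_2 = -p**2 + p*q - q**2 + q, LT = p**2.

The S-polynomials (S(f_1,f_2)) all reduce to 0 modulo the current basis, so we have a Gröbner basis.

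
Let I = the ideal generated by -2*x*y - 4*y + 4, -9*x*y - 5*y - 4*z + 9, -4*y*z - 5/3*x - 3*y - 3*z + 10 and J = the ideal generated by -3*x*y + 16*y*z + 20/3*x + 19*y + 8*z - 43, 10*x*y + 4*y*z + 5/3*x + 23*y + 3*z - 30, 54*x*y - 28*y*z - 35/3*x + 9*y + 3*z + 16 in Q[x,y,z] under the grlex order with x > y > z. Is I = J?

For a fixed monomial order, each ideal has a unique reduced Gröbner basis; comparing bases decides equality.
Buchberger on the first generating set:
f_1 = -2*x*y - 4*y + 4, LT = x*y.
f_2 = -9*x*y - 5*y - 4*z + 9, LT = x*y.
f_3 = -4*y*z - 5/3*x - 3*y - 3*z + 10, LT = y*z.

S(f_1,f_2): lcm = x*y. S = 13/9*y - 4/9*z - 1.
  reduce S modulo (f_1, f_2, f_3):
  remainder 13/9*y - 4/9*z - 1 ≠ 0; add g_4 = 13/9*y - 4/9*z - 1 to the basis.

S(f_1,f_3): lcm = x*y*z. S = -5/12*x**2 - 3/4*x*y - 3/4*x*z + 2*y*z + 5/2*x - 2*z.
  reduce S modulo (f_1, f_2, f_3, g_4):
  remainder -5/12*x**2 - 3/4*x*z + 5/3*x - 7/2*z + 7/2 ≠ 0; add g_5 = -5/12*x**2 - 3/4*x*z + 5/3*x - 7/2*z + 7/2 to the basis.

S(f_2,f_3): lcm = x*y*z. S = -5/12*x**2 - 3/4*x*y - 3/4*x*z + 5/9*y*z + 4/9*z**2 + 5/2*x - z.
  reduce S modulo (f_1, f_2, f_3, g_4, g_5):
  remainder 4/9*z**2 + 65/108*x + 29/12*z - 103/36 ≠ 0; add g_6 = 4/9*z**2 + 65/108*x + 29/12*z - 103/36 to the basis.

S(f_1,g_4): lcm = x*y. S = 4/13*x*z + 9/13*x + 2*y - 2.
  reduce S modulo (f_1, f_2, f_3, g_4, g_5, g_6):
  remainder 4/13*x*z + 9/13*x + 8/13*z - 8/13 ≠ 0; add g_7 = 4/13*x*z + 9/13*x + 8/13*z - 8/13 to the basis.

The other S-polynomials (S(f_2,g_4), S(f_3,g_4), S(f_1,g_5), S(f_2,g_5), S(f_3,g_5), S(g_4,g_5), S(f_1,g_6), S(f_2,g_6), S(f_3,g_6), S(g_4,g_6), S(g_5,g_6), S(f_1,g_7), S(f_2,g_7), S(f_3,g_7), S(g_4,g_7), S(g_5,g_7), S(g_6,g_7)) all reduce to 0 modulo the current basis, so we have a Gröbner basis.
Inter-reduce: drop elements whose leading term is divisible by another's, tail-reduce, and make monic.
Reduced Gröbner basis: {x**2 - 161/20*x + 24/5*z - 24/5, x*z + 9/4*x + 2*z - 2, z**2 + 65/48*x + 87/16*z - 103/16, y - 4/13*z - 9/13}.

Buchberger on the second generating set:
h_1 = -3*x*y + 16*y*z + 20/3*x + 19*y + 8*z - 43, LT = x*y.
h_2 = 10*x*y + 4*y*z + 5/3*x + 23*y + 3*z - 30, LT = x*y.
h_3 = 54*x*y - 28*y*z - 35/3*x + 9*y + 3*z + 16, LT = x*y.

S(h_1,h_2): lcm = x*y. S = -86/15*y*z - 43/18*x - 259/30*y - 89/30*z + 52/3.
  reduce S modulo (h_1, h_2, h_3):
  remainder -86/15*y*z - 43/18*x - 259/30*y - 89/30*z + 52/3 ≠ 0; add k_4 = -86/15*y*z - 43/18*x - 259/30*y - 89/30*z + 52/3 to the basis.

S(h_1,h_3): lcm = x*y. S = -130/27*y*z - 325/162*x - 13/2*y - 49/18*z + 379/27.
  reduce S modulo (h_1, h_2, h_3, k_4):
  remainder 871/1161*y - 268/1161*z - 67/129 ≠ 0; add k_5 = 871/1161*y - 268/1161*z - 67/129 to the basis.

S(h_1,k_4): lcm = x*y*z. S = -16/3*y*z**2 - 5/12*x**2 - 259/172*x*y - 4241/1548*x*z - 19/3*y*z - 8/3*z**2 + 130/43*x + 43/3*z.
  reduce S modulo (h_1, h_2, h_3, k_4, k_5):
  remainder -5/12*x**2 - 89/172*x*z + 4/43*z**2 + 1195/516*x - 435/172*z + 419/172 ≠ 0; add k_6 = -5/12*x**2 - 89/172*x*z + 4/43*z**2 + 1195/516*x - 435/172*z + 419/172 to the basis.

S(h_3,k_4): lcm = x*y*z. S = -14/27*y*z**2 - 5/12*x**2 - 259/172*x*y - 10219/13932*x*z + 1/6*y*z + 1/18*z**2 + 130/43*x + 8/27*z.
  reduce S modulo (h_1, h_2, h_3, k_4, k_5, k_6):
  remainder 268/1161*z**2 + 4355/13932*x + 1943/1548*z - 6901/4644 ≠ 0; add k_7 = 268/1161*z**2 + 4355/13932*x + 1943/1548*z - 6901/4644 to the basis.

S(h_1,k_5): lcm = x*y. S = 4/13*x*z - 16/3*y*z - 179/117*x - 19/3*y - 8/3*z + 43/3.
  reduce S modulo (h_1, h_2, h_3, k_4, k_5, k_6, k_7):
  remainder 4/13*x*z + 9/13*x + 8/13*z - 8/13 ≠ 0; add k_8 = 4/13*x*z + 9/13*x + 8/13*z - 8/13 to the basis.

The other S-polynomials (S(h_2,h_3), S(h_2,k_4), S(h_2,k_5), S(h_3,k_5), S(k_4,k_5), S(h_1,k_6), S(h_2,k_6), S(h_3,k_6), S(k_4,k_6), S(k_5,k_6), S(h_1,k_7), S(h_2,k_7), S(h_3,k_7), S(k_4,k_7), S(k_5,k_7), S(k_6,k_7), S(h_1,k_8), S(h_2,k_8), S(h_3,k_8), S(k_4,k_8), S(k_5,k_8), S(k_6,k_8), S(k_7,k_8)) all reduce to 0 modulo the current basis, so we have a Gröbner basis.
Inter-reduce: drop elements whose leading term is divisible by another's, tail-reduce, and make monic.
Reduced Gröbner basis: {x**2 - 161/20*x + 24/5*z - 24/5, x*z + 9/4*x + 2*z - 2, z**2 + 65/48*x + 87/16*z - 103/16, y - 4/13*z - 9/13}.

Same reduced basis, so the two generating sets span the same ideal.

Yes, the ideals are equal.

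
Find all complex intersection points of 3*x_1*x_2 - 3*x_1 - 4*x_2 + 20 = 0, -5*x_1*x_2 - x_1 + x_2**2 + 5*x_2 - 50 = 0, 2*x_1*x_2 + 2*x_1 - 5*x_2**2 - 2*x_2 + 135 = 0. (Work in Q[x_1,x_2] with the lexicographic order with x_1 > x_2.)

Compute a lex Gröbner basis by Buchberger's algorithm.
f_1 = 3*x_1*x_2 - 3*x_1 - 4*x_2 + 20, LT = x_1*x_2.
f_2 = -5*x_1*x_2 - x_1 + x_2**2 + 5*x_2 - 50, LT = x_1*x_2.
f_3 = 2*x_1*x_2 + 2*x_1 - 5*x_2**2 - 2*x_2 + 135, LT = x_1*x_2.

S(f_1,f_2): lcm = x_1*x_2. S = -6/5*x_1 + 1/5*x_2**2 - 1/3*x_2 - 10/3.
  leading term x_1: no divisor's leading term divides it; move -6/5*x_1 to the remainder.
  leading term x_2**2: no divisor's leading term divides it; move 1/5*x_2**2 to the remainder.
  leading term x_2: no divisor's leading term divides it; move -1/3*x_2 to the remainder.
  leading term 1: no divisor's leading term divides it; move -10/3 to the remainder.
  remainder -6/5*x_1 + 1/5*x_2**2 - 1/3*x_2 - 10/3 ≠ 0; add h_4 = -6/5*x_1 + 1/5*x_2**2 - 1/3*x_2 - 10/3 to the basis.

S(f_1,f_3): lcm = x_1*x_2. S = -2*x_1 + 5/2*x_2**2 - 1/3*x_2 - 365/6.
  leading term x_1: subtract (5/3)·h_4 from -2*x_1 + 5/2*x_2**2 - 1/3*x_2 - 365/6 → 13/6*x_2**2 + 2/9*x_2 - 995/18
  leading term x_2**2: no divisor's leading term divides it; move 13/6*x_2**2 to the remainder.
  leading term x_2: no divisor's leading term divides it; move 2/9*x_2 to the remainder.
  leading term 1: no divisor's leading term divides it; move -995/18 to the remainder.
  remainder 13/6*x_2**2 + 2/9*x_2 - 995/18 ≠ 0; add h_5 = 13/6*x_2**2 + 2/9*x_2 - 995/18 to the basis.

S(f_1,h_4): lcm = x_1*x_2. S = -x_1 + 1/6*x_2**3 - 5/18*x_2**2 - 37/9*x_2 + 20/3.
  leading term x_1: subtract (5/6)·h_4 from -x_1 + 1/6*x_2**3 - 5/18*x_2**2 - 37/9*x_2 + 20/3 → 1/6*x_2**3 - 4/9*x_2**2 - 23/6*x_2 + 85/9
  leading term x_2**3: subtract (1/13*x_2)·h_5 from 1/6*x_2**3 - 4/9*x_2**2 - 23/6*x_2 + 85/9 → -6/13*x_2**2 + 49/117*x_2 + 85/9
  leading term x_2**2: subtract (-36/169)·h_5 from -6/13*x_2**2 + 49/117*x_2 + 85/9 → 709/1521*x_2 - 3545/1521
  leading term x_2: no divisor's leading term divides it; move 709/1521*x_2 to the remainder.
  leading term 1: no divisor's leading term divides it; move -3545/1521 to the remainder.
  remainder 709/1521*x_2 - 3545/1521 ≠ 0; add h_6 = 709/1521*x_2 - 3545/1521 to the basis.

The other S-polynomials (S(f_2,f_3), S(f_2,h_4), S(f_3,h_4), S(f_1,h_5), S(f_2,h_5), S(f_3,h_5), S(h_4,h_5), S(f_1,h_6), S(f_2,h_6), S(f_3,h_6), S(h_4,h_6), S(h_5,h_6)) all reduce to 0 modulo the current basis, so we have a Gröbner basis.
Inter-reduce: drop elements whose leading term is divisible by another's, tail-reduce, and make monic.
Reduced Gröbner basis: {x_1, x_2 - 5}.

A lex Gröbner basis eliminates variables successively. Here x_2 - 5 depends only on x_2, with roots {5}; lifting each root through the earlier basis elements recovers the full solutions.
  x_2 = 5: the earlier basis element becomes x_1 = 0, giving x_1 = 0 — point (0, 5).
Check: every point annihilates each of the original generators.
Zero-dimensionality of the ideal guarantees finitely many solutions over ℂ.

{(0, 5)}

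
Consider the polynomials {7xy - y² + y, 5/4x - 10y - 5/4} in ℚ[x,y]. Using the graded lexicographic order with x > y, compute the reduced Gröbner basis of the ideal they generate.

This is the nonlinear analogue of row-reducing a linear system.

f_1 = 7xy - y² + y, LT = xy.
f_2 = 5/4x - 10y - 5/4, LT = x.

S(f_1,f_2): lcm = xy. S = 55/7y² + 8/7y.
  reduce S modulo (f_1, f_2):
  remainder 55/7y² + 8/7y ≠ 0; add g_3 = 55/7y² + 8/7y to the basis.

The other S-polynomials (S(f_1,g_3), S(f_2,g_3)) all reduce to 0 modulo the current basis, so we have a Gröbner basis.
Inter-reduce: drop elements whose leading term is divisible by another's, tail-reduce, and make monic.

G = {y² + 8/55y, x - 8y - 1}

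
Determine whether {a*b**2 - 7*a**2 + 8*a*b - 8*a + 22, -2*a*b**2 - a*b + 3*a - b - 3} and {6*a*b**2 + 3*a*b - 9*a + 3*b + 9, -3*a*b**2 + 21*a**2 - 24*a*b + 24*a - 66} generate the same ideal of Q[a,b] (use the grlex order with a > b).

Since reduced Gröbner bases are canonical representatives of ideals under a given ordering, it suffices to compute and compare them.
Buchberger on the first generating set:
f_1 = a*b**2 - 7*a**2 + 8*a*b - 8*a + 22, LT = a*b**2.
f_2 = -2*a*b**2 - a*b + 3*a - b - 3, LT = a*b**2.

S(f_1,f_2): lcm = a*b**2. S = -7*a**2 + 15/2*a*b - 13/2*a - 1/2*b + 41/2.
  reduce S modulo (f_1, f_2):
  remainder -7*a**2 + 15/2*a*b - 13/2*a - 1/2*b + 41/2 ≠ 0; add g_3 = -7*a**2 + 15/2*a*b - 13/2*a - 1/2*b + 41/2 to the basis.

S(f_1,g_3): lcm = a**2*b**2. S = 15/14*a*b**3 - 7*a**3 + 8*a**2*b - 13/14*a*b**2 - 1/14*b**3 - 8*a**2 + 41/14*b**2 + 22*a.
  reduce S modulo (f_1, f_2, g_3):
  remainder -1/14*b**3 + 1/2*a*b + 33/14*b**2 + 3/2*a + 3/7*b - 3 ≠ 0; add g_4 = -1/14*b**3 + 1/2*a*b + 33/14*b**2 + 3/2*a + 3/7*b - 3 to the basis.

The other S-polynomials (S(f_2,g_3), S(f_1,g_4), S(f_2,g_4), S(g_3,g_4)) all reduce to 0 modulo the current basis, so we have a Gröbner basis.
Inter-reduce: drop elements whose leading term is divisible by another's, tail-reduce, and make monic.
Reduced Gröbner basis: {a*b**2 + 1/2*a*b - 3/2*a + 1/2*b + 3/2, b**3 - 7*a*b - 33*b**2 - 21*a - 6*b + 42, a**2 - 15/14*a*b + 13/14*a + 1/14*b - 41/14}.

Buchberger on the second generating set:
h_1 = 6*a*b**2 + 3*a*b - 9*a + 3*b + 9, LT = a*b**2.
h_2 = -3*a*b**2 + 21*a**2 - 24*a*b + 24*a - 66, LT = a*b**2.

S(h_1,h_2): lcm = a*b**2. S = 7*a**2 - 15/2*a*b + 13/2*a + 1/2*b - 41/2.
  reduce S modulo (h_1, h_2):
  remainder 7*a**2 - 15/2*a*b + 13/2*a + 1/2*b - 41/2 ≠ 0; add k_3 = 7*a**2 - 15/2*a*b + 13/2*a + 1/2*b - 41/2 to the basis.

S(h_1,k_3): lcm = a**2*b**2. S = 15/14*a*b**3 + 1/2*a**2*b - 13/14*a*b**2 - 1/14*b**3 - 3/2*a**2 + 1/2*a*b + 41/14*b**2 + 3/2*a.
  reduce S modulo (h_1, h_2, k_3):
  remainder -1/14*b**3 + 1/2*a*b + 33/14*b**2 + 3/2*a + 3/7*b - 3 ≠ 0; add k_4 = -1/14*b**3 + 1/2*a*b + 33/14*b**2 + 3/2*a + 3/7*b - 3 to the basis.

The other S-polynomials (S(h_2,k_3), S(h_1,k_4), S(h_2,k_4), S(k_3,k_4)) all reduce to 0 modulo the current basis, so we have a Gröbner basis.
Inter-reduce: drop elements whose leading term is divisible by another's, tail-reduce, and make monic.
Reduced Gröbner basis: {a*b**2 + 1/2*a*b - 3/2*a + 1/2*b + 3/2, b**3 - 7*a*b - 33*b**2 - 21*a - 6*b + 42, a**2 - 15/14*a*b + 13/14*a + 1/14*b - 41/14}.

Same reduced basis, so the two generating sets span the same ideal.
The choice of monomial ordering does not affect the verdict — as long as both bases are computed under the same ordering, their equality decides ideal equality.

Yes, the ideals are equal.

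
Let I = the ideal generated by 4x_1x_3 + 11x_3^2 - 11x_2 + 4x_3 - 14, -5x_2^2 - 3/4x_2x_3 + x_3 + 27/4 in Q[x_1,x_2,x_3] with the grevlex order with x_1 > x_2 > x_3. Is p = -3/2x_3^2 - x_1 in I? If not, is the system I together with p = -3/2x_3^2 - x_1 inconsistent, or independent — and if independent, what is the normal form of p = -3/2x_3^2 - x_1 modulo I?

First compute the reduced Gröbner basis of I by Buchberger's algorithm.
f_1 = 4x_1x_3 + 11x_3^2 - 11x_2 + 4x_3 - 14, LT = x_1x_3.
f_2 = -5x_2^2 - 3/4x_2x_3 + x_3 + 27/4, LT = x_2^2.

The S-polynomials (S(f_1,f_2)) all reduce to 0 modulo the current basis, so we have a Gröbner basis.
Inter-reduce: drop elements whose leading term is divisible by another's, tail-reduce, and make monic.
Reduced Gröbner basis: {x_2^2 + 3/20x_2x_3 - 1/5x_3 - 27/20, x_1x_3 + 11/4x_3^2 - 11/4x_2 + x_3 - 7/2}.
Label its elements g_1 = x_2^2 + 3/20x_2x_3 - 1/5x_3 - 27/20, g_2 = x_1x_3 + 11/4x_3^2 - 11/4x_2 + x_3 - 7/2.

Reduce p = -3/2x_3^2 - x_1 modulo G:
  leading term x_3^2: no divisor's leading term divides it; move -3/2x_3^2 to the remainder.
  leading term x_1: no divisor's leading term divides it; move -x_1 to the remainder.
  normal form = -3/2x_3^2 - x_1.
The normal form is nonzero, so p ∉ I. Since p minus its normal form lies in I, I + (p) = I + (r) where r = -3/2x_3^2 - x_1; decide whether this ideal is the whole ring.
Run Buchberger on G together with r (pairs among the g_i already reduce to 0 since G is a Gröbner basis):
g_1 = x_2^2 + 3/20x_2x_3 - 1/5x_3 - 27/20, LT = x_2^2.
g_2 = x_1x_3 + 11/4x_3^2 - 11/4x_2 + x_3 - 7/2, LT = x_1x_3.
r = -3/2x_3^2 - x_1, LT = x_3^2.

S(g_2,r): lcm = x_1x_3^2. S = 11/4x_3^3 - 2/3x_1^2 - 11/4x_2x_3 + x_3^2 - 7/2x_3.
  reduce S modulo (g_1, g_2, r):
  remainder -2/3x_1^2 - 11/4x_2x_3 - 145/36x_1 - 121/24x_2 - 5/3x_3 - 77/12 ≠ 0; add m_4 = -2/3x_1^2 - 11/4x_2x_3 - 145/36x_1 - 121/24x_2 - 5/3x_3 - 77/12 to the basis.

The other S-polynomials (S(g_1,g_2), S(g_1,r), S(g_1,m_4), S(g_2,m_4), S(r,m_4)) all reduce to 0 modulo the current basis, so we have a Gröbner basis.
Inter-reduce: drop elements whose leading term is divisible by another's, tail-reduce, and make monic.
Reduced Gröbner basis: {x_1^2 + 33/8x_2x_3 + 145/24x_1 + 121/16x_2 + 5/2x_3 + 77/8, x_2^2 + 3/20x_2x_3 - 1/5x_3 - 27/20, x_1x_3 - 11/6x_1 - 11/4x_2 + x_3 - 7/2, x_3^2 + 2/3x_1}.
The reduced Gröbner basis of I + (p) is {x_1^2 + 33/8x_2x_3 + 145/24x_1 + 121/16x_2 + 5/2x_3 + 77/8, x_2^2 + 3/20x_2x_3 - 1/5x_3 - 27/20, x_1x_3 - 11/6x_1 - 11/4x_2 + x_3 - 7/2, x_3^2 + 2/3x_1} ≠ {1}, a proper ideal, so the enlarged system stays consistent: p is independent of I, with normal form -3/2x_3^2 - x_1.

The remainder on division by a Gröbner basis is unique — it is the normal form.

-3/2x_3^2 - x_1 is independent of I; its normal form modulo I is -3/2x_3^2 - x_1.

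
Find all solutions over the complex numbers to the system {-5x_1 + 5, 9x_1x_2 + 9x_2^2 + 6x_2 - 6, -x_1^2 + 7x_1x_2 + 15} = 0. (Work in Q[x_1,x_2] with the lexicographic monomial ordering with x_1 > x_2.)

Compute a lex Gröbner basis by Buchberger's algorithm.
f_1 = -5x_1 + 5, LT = x_1.
f_2 = 9x_1x_2 + 9x_2^2 + 6x_2 - 6, LT = x_1x_2.
f_3 = -x_1^2 + 7x_1x_2 + 15, LT = x_1^2.

S(f_1,f_2): lcm = x_1x_2. S = -x_2^2 - 5/3x_2 + 2/3.
  reduce S modulo (f_1, f_2, f_3):
  remainder -x_2^2 - 5/3x_2 + 2/3 ≠ 0; add h_4 = -x_2^2 - 5/3x_2 + 2/3 to the basis.

S(f_1,f_3): lcm = x_1^2. S = 7x_1x_2 - x_1 + 15.
  reduce S modulo (f_1, f_2, f_3, h_4):
  remainder 7x_2 + 14 ≠ 0; add h_5 = 7x_2 + 14 to the basis.

The other S-polynomials (S(f_2,f_3), S(f_1,h_4), S(f_2,h_4), S(f_3,h_4), S(f_1,h_5), S(f_2,h_5), S(f_3,h_5), S(h_4,h_5)) all reduce to 0 modulo the current basis, so we have a Gröbner basis.
Inter-reduce: drop elements whose leading term is divisible by another's, tail-reduce, and make monic.
Reduced Gröbner basis: {x_1 - 1, x_2 + 2}.

From the last basis element, x_2 + 2 = 0, so x_2 takes values in {-2}. Each choice, substituted upward through the basis, yields the corresponding point(s) of the solution set.
  x_2 = -2: the earlier basis element becomes x_1 - 1 = 0, giving x_1 = 1 — point (1, -2).
Zero-dimensionality of the ideal guarantees finitely many solutions over ℂ.

{(1, -2)}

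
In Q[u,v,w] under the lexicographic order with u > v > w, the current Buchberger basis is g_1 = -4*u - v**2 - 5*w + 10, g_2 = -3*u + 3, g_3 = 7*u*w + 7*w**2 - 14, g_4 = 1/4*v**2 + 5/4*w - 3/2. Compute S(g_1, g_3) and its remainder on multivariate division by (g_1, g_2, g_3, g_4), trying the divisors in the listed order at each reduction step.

lcm(LM(g_1), LM(g_3)) = u*w.
S = (lcm/LT(g_1))·g_1 − (lcm/LT(g_3))·g_3 = 1/4*v**2*w + 1/4*w**2 - 5/2*w + 2.
Reduce S modulo (g_1, g_2, g_3, g_4) in that order:
  leading term v**2*w: subtract (w)·g_4 from 1/4*v**2*w + 1/4*w**2 - 5/2*w + 2 → -w**2 - w + 2
  leading term w**2: no divisor's leading term divides it; move -w**2 to the remainder.
  leading term w: no divisor's leading term divides it; move -w to the remainder.
  leading term 1: no divisor's leading term divides it; move 2 to the remainder.
The remainder -w**2 - w + 2 is nonzero, so it would be added as the next basis element.

S(g_1, g_3) = 1/4*v**2*w + 1/4*w**2 - 5/2*w + 2; remainder on division = -w**2 - w + 2.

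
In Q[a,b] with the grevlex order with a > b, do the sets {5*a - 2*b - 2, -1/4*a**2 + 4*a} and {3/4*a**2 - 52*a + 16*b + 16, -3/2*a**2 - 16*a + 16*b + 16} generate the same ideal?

For a fixed monomial order, each ideal has a unique reduced Gröbner basis; comparing bases decides equality.
Buchberger on the first generating set:
f_1 = 5*a - 2*b - 2, LT = a.
f_2 = -1/4*a**2 + 4*a, LT = a**2.

S(f_1,f_2): lcm = a**2. S = -2/5*a*b + 78/5*a.
  leading term a*b: subtract (-2/25*b)·f_1 from -2/5*a*b + 78/5*a → -4/25*b**2 + 78/5*a - 4/25*b
  leading term b**2: no divisor's leading term divides it; move -4/25*b**2 to the remainder.
  leading term a: subtract (78/25)·f_1 from 78/5*a - 4/25*b → 152/25*b + 156/25
  leading term b: no divisor's leading term divides it; move 152/25*b to the remainder.
  leading term 1: no divisor's leading term divides it; move 156/25 to the remainder.
  remainder -4/25*b**2 + 152/25*b + 156/25 ≠ 0; add g_3 = -4/25*b**2 + 152/25*b + 156/25 to the basis.

The other S-polynomials (S(f_1,g_3), S(f_2,g_3)) all reduce to 0 modulo the current basis, so we have a Gröbner basis.
Inter-reduce: drop elements whose leading term is divisible by another's, tail-reduce, and make monic.
Reduced Gröbner basis: {b**2 - 38*b - 39, a - 2/5*b - 2/5}.

Buchberger on the second generating set:
h_1 = 3/4*a**2 - 52*a + 16*b + 16, LT = a**2.
h_2 = -3/2*a**2 - 16*a + 16*b + 16, LT = a**2.

S(h_1,h_2): lcm = a**2. S = -80*a + 32*b + 32.
  leading term a: no divisor's leading term divides it; move -80*a to the remainder.
  leading term b: no divisor's leading term divides it; move 32*b to the remainder.
  leading term 1: no divisor's leading term divides it; move 32 to the remainder.
  remainder -80*a + 32*b + 32 ≠ 0; add k_3 = -80*a + 32*b + 32 to the basis.

S(h_1,k_3): lcm = a**2. S = 2/5*a*b - 1034/15*a + 64/3*b + 64/3.
  leading term a*b: subtract (-1/200*b)·k_3 from 2/5*a*b - 1034/15*a + 64/3*b + 64/3 → 4/25*b**2 - 1034/15*a + 1612/75*b + 64/3
  leading term b**2: no divisor's leading term divides it; move 4/25*b**2 to the remainder.
  leading term a: subtract (517/600)·k_3 from -1034/15*a + 1612/75*b + 64/3 → -152/25*b - 156/25
  leading term b: no divisor's leading term divides it; move -152/25*b to the remainder.
  leading term 1: no divisor's leading term divides it; move -156/25 to the remainder.
  remainder 4/25*b**2 - 152/25*b - 156/25 ≠ 0; add k_4 = 4/25*b**2 - 152/25*b - 156/25 to the basis.

The other S-polynomials (S(h_2,k_3), S(h_1,k_4), S(h_2,k_4), S(k_3,k_4)) all reduce to 0 modulo the current basis, so we have a Gröbner basis.
Inter-reduce: drop elements whose leading term is divisible by another's, tail-reduce, and make monic.
Reduced Gröbner basis: {b**2 - 38*b - 39, a - 2/5*b - 2/5}.

Same reduced basis, so the two generating sets span the same ideal.

Yes, the ideals are equal.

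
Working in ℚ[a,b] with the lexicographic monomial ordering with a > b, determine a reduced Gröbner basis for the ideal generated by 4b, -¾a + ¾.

f_1 = 4b, LT = b.
f_2 = -¾a + ¾, LT = a.

The S-polynomials (S(f_1,f_2)) all reduce to 0 modulo the current basis, so we have a Gröbner basis.

G = {a - 1, b}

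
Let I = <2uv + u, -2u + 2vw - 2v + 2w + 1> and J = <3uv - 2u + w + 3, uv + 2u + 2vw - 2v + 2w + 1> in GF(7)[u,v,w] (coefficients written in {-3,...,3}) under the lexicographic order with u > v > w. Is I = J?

No, the ideals differ.

Equality of ideals is decidable: compute both reduced Gröbner bases (unique for the ordering) and check whether they agree.
Buchberger on the first generating set:
f_1 = 2uv + u, LT = uv.
f_2 = -2u + 2vw - 2v + 2w + 1, LT = u.

S(f_1,f_2): lcm = uv. S = -3u + v^{2}w - v^{2} + vw - 3v.
  leading term u: subtract (-2)·f_2 from -3u + v^{2}w - v^{2} + vw - 3v → v^{2}w - v^{2} - 2vw - 3w + 2
  leading term v^{2}w: no divisor's leading term divides it; move v^{2}w to the remainder.
  leading term v^{2}: no divisor's leading term divides it; move -v^{2} to the remainder.
  leading term vw: no divisor's leading term divides it; move -2vw to the remainder.
  leading term w: no divisor's leading term divides it; move -3w to the remainder.
  leading term 1: no divisor's leading term divides it; move 2 to the remainder.
  remainder v^{2}w - v^{2} - 2vw - 3w + 2 ≠ 0; add g_3 = v^{2}w - v^{2} - 2vw - 3w + 2 to the basis.

S(f_1,g_3): lcm = uv^{2}w. S = uv^{2} - uvw + 3uw - 2u.
  leading term uv^{2}: subtract (-3v)·f_1 from uv^{2} - uvw + 3uw - 2u → -uvw + 3uv + 3uw - 2u
  leading term uvw: subtract (3w)·f_1 from -uvw + 3uv + 3uw - 2u → 3uv - 2u
  leading term uv: subtract (-2)·f_1 from 3uv - 2u → 0
  remainder 0.

S(f_2,g_3): leading monomials are coprime, so the S-polynomial reduces to 0 (Buchberger's first criterion).
Every S-polynomial of the final basis reduces to 0, so we have a Gröbner basis.
Inter-reduce: drop elements whose leading term is divisible by another's, tail-reduce, and make monic.
Reduced Gröbner basis: {u - vw + v - w + 3, v^{2}w - v^{2} - 2vw - 3w + 2}.

Buchberger on the second generating set:
h_1 = 3uv - 2u + w + 3, LT = uv.
h_2 = uv + 2u + 2vw - 2v + 2w + 1, LT = uv.

S(h_1,h_2): lcm = uv. S = 2u - 2vw + 2v + 3w.
  leading term u: no divisor's leading term divides it; move 2u to the remainder.
  leading term vw: no divisor's leading term divides it; move -2vw to the remainder.
  leading term v: no divisor's leading term divides it; move 2v to the remainder.
  leading term w: no divisor's leading term divides it; move 3w to the remainder.
  remainder 2u - 2vw + 2v + 3w ≠ 0; add k_3 = 2u - 2vw + 2v + 3w to the basis.

S(h_1,k_3): lcm = uv. S = -3u + v^{2}w - v^{2} + 2vw - 2w + 1.
  leading term u: subtract (2)·k_3 from -3u + v^{2}w - v^{2} + 2vw - 2w + 1 → v^{2}w - v^{2} - vw + 3v - w + 1
  leading term v^{2}w: no divisor's leading term divides it; move v^{2}w to the remainder.
  leading term v^{2}: no divisor's leading term divides it; move -v^{2} to the remainder.
  leading term vw: no divisor's leading term divides it; move -vw to the remainder.
  leading term v: no divisor's leading term divides it; move 3v to the remainder.
  leading term w: no divisor's leading term divides it; move -w to the remainder.
  leading term 1: no divisor's leading term divides it; move 1 to the remainder.
  remainder v^{2}w - v^{2} - vw + 3v - w + 1 ≠ 0; add k_4 = v^{2}w - v^{2} - vw + 3v - w + 1 to the basis.

S(h_2,k_3): lcm = uv. S = 2u + v^{2}w - v^{2} - 3vw - 2v + 2w + 1.
  leading term u: subtract (1)·k_3 from 2u + v^{2}w - v^{2} - 3vw - 2v + 2w + 1 → v^{2}w - v^{2} - vw + 3v - w + 1
  leading term v^{2}w: subtract (1)·k_4 from v^{2}w - v^{2} - vw + 3v - w + 1 → 0
  remainder 0.

S(h_1,k_4): lcm = uv^{2}w. S = uv^{2} - 2uvw - 3uv + uw - u - 2vw^{2} + vw.
  leading term uv^{2}: subtract (-2v)·h_1 from uv^{2} - 2uvw - 3uv + uw - u - 2vw^{2} + vw → -2uvw + uw - u - 2vw^{2} + 3vw - v
  leading term uvw: subtract (-3w)·h_1 from -2uvw + uw - u - 2vw^{2} + 3vw - v → 2uw - u - 2vw^{2} + 3vw - v + 3w^{2} + 2w
  leading term uw: subtract (w)·k_3 from 2uw - u - 2vw^{2} + 3vw - v + 3w^{2} + 2w → -u + vw - v + 2w
  leading term u: subtract (3)·k_3 from -u + vw - v + 2w → 0
  remainder 0.

S(h_2,k_4): lcm = uv^{2}w. S = uv^{2} + 3uvw - 3uv + uw - u + 2v^{2}w^{2} - 2v^{2}w + 2vw^{2} + vw.
  leading term uv^{2}: subtract (-2v)·h_1 from uv^{2} + 3uvw - 3uv + uw - u + 2v^{2}w^{2} - 2v^{2}w + 2vw^{2} + vw → 3uvw + uw - u + 2v^{2}w^{2} - 2v^{2}w + 2vw^{2} + 3vw - v
  leading term uvw: subtract (w)·h_1 from 3uvw + uw - u + 2v^{2}w^{2} - 2v^{2}w + 2vw^{2} + 3vw - v → 3uw - u + 2v^{2}w^{2} - 2v^{2}w + 2vw^{2} + 3vw - v - w^{2} - 3w
  leading term uw: subtract (-2w)·k_3 from 3uw - u + 2v^{2}w^{2} - 2v^{2}w + 2vw^{2} + 3vw - v - w^{2} - 3w → -u + 2v^{2}w^{2} - 2v^{2}w - 2vw^{2} - v - 2w^{2} - 3w
  leading term u: subtract (3)·k_3 from -u + 2v^{2}w^{2} - 2v^{2}w - 2vw^{2} - v - 2w^{2} - 3w → 2v^{2}w^{2} - 2v^{2}w - 2vw^{2} - vw - 2w^{2} + 2w
  leading term v^{2}w^{2}: subtract (2w)·k_4 from 2v^{2}w^{2} - 2v^{2}w - 2vw^{2} - vw - 2w^{2} + 2w → 0
  remainder 0.

S(k_3,k_4): leading monomials are coprime, so the S-polynomial reduces to 0 (Buchberger's first criterion).
Every S-polynomial of the final basis reduces to 0, so we have a Gröbner basis.
Inter-reduce: drop elements whose leading term is divisible by another's, tail-reduce, and make monic.
Reduced Gröbner basis: {u - vw + v - 2w, v^{2}w - v^{2} - vw + 3v - w + 1}.

These differ, so the ideals are not equal.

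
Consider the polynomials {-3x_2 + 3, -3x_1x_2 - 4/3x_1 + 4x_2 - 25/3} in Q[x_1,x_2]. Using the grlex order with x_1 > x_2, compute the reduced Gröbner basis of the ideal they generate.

f_1 = -3x_2 + 3, LT = x_2.
f_2 = -3x_1x_2 - 4/3x_1 + 4x_2 - 25/3, LT = x_1x_2.

S(f_1,f_2): lcm = x_1x_2. S = -13/9x_1 + 4/3x_2 - 25/9.
  leading term x_1: no divisor's leading term divides it; move -13/9x_1 to the remainder.
  leading term x_2: subtract (-4/9)·f_1 from 4/3x_2 - 25/9 → -13/9
  leading term 1: no divisor's leading term divides it; move -13/9 to the remainder.
  remainder -13/9x_1 - 13/9 ≠ 0; add g_3 = -13/9x_1 - 13/9 to the basis.

The other S-polynomials (S(f_1,g_3), S(f_2,g_3)) all reduce to 0 modulo the current basis, so we have a Gröbner basis.
Inter-reduce: drop elements whose leading term is divisible by another's, tail-reduce, and make monic.

G = {x_1 + 1, x_2 - 1}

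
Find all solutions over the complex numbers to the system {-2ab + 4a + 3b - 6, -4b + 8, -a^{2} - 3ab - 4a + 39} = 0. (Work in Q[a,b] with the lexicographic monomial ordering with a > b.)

{(-13, 2), (3, 2)}

Compute a lex Gröbner basis by Buchberger's algorithm.
f_1 = -2ab + 4a + 3b - 6, LT = ab.
f_2 = -4b + 8, LT = b.
f_3 = -a^{2} - 3ab - 4a + 39, LT = a^{2}.

The S-polynomials (S(f_1,f_2), S(f_1,f_3), S(f_2,f_3)) all reduce to 0 modulo the current basis, so we have a Gröbner basis.
Inter-reduce: drop elements whose leading term is divisible by another's, tail-reduce, and make monic.
Reduced Gröbner basis: {a^{2} + 10a - 39, b - 2}.

From the last basis element, b - 2 = 0, so b takes values in {2}. Each choice, substituted upward through the basis, yields the corresponding point(s) of the solution set.
  b = 2: the earlier basis element becomes a^{2} + 10a - 39 = 0, giving a = -13, 3 — points (-13, 2), (3, 2).
Zero-dimensionality of the ideal guarantees finitely many solutions over ℂ.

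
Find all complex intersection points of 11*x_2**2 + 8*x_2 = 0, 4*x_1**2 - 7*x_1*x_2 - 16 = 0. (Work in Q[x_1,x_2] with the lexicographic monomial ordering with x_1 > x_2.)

{(-7/11 + sqrt(533)/11, -8/11), (-sqrt(533)/11 - 7/11, -8/11), (-2, 0), (2, 0)}

Compute a lex Gröbner basis by Buchberger's algorithm.
f_1 = 11*x_2**2 + 8*x_2, LT = x_2**2.
f_2 = 4*x_1**2 - 7*x_1*x_2 - 16, LT = x_1**2.

The S-polynomials (S(f_1,f_2)) all reduce to 0 modulo the current basis, so we have a Gröbner basis.
Inter-reduce: drop elements whose leading term is divisible by another's, tail-reduce, and make monic.
Reduced Gröbner basis: {x_1**2 - 7/4*x_1*x_2 - 4, x_2**2 + 8/11*x_2}.

From the last basis element, x_2**2 + 8/11*x_2 = 0, so x_2 takes values in {-8/11, 0}. Each choice, substituted upward through the basis, yields the corresponding point(s) of the solution set.
  x_2 = -8/11: the earlier basis element becomes x_1**2 + 14/11*x_1 - 4 = 0, giving x_1 = -7/11 + sqrt(533)/11, -sqrt(533)/11 - 7/11 — points (-7/11 + sqrt(533)/11, -8/11), (-sqrt(533)/11 - 7/11, -8/11).
  x_2 = 0: the earlier basis element becomes x_1**2 - 4 = 0, giving x_1 = -2, 2 — points (-2, 0), (2, 0).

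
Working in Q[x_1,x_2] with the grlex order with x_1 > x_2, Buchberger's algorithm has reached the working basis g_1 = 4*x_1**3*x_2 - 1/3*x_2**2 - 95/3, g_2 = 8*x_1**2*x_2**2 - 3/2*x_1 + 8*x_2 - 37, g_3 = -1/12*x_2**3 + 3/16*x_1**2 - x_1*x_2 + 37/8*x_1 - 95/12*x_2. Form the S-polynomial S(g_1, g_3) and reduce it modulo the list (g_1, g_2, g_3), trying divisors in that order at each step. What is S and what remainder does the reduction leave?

S(g_1, g_3) = 9/4*x_1**5 - 12*x_1**4*x_2 + 111/2*x_1**4 - 95*x_1**3*x_2 - 1/12*x_2**4 - 95/12*x_2**2; remainder on division = 9/4*x_1**5 + 111/2*x_1**4 - 3/16*x_1**2*x_2 - 37/8*x_1*x_2 - 95/12*x_2**2 - 95*x_1 - 9025/12.

lcm(LM(g_1), LM(g_3)) = x_1**3*x_2**3.
S = (lcm/LT(g_1))·g_1 − (lcm/LT(g_3))·g_3 = 9/4*x_1**5 - 12*x_1**4*x_2 + 111/2*x_1**4 - 95*x_1**3*x_2 - 1/12*x_2**4 - 95/12*x_2**2.
Reduce S modulo (g_1, g_2, g_3) in that order:
  leading term x_1**5: no divisor's leading term divides it; move 9/4*x_1**5 to the remainder.
  leading term x_1**4*x_2: subtract (-3*x_1)·g_1 from -12*x_1**4*x_2 + 111/2*x_1**4 - 95*x_1**3*x_2 - 1/12*x_2**4 - 95/12*x_2**2 → 111/2*x_1**4 - 95*x_1**3*x_2 - 1/12*x_2**4 - x_1*x_2**2 - 95/12*x_2**2 - 95*x_1
  leading term x_1**4: no divisor's leading term divides it; move 111/2*x_1**4 to the remainder.
  leading term x_1**3*x_2: subtract (-95/4)·g_1 from -95*x_1**3*x_2 - 1/12*x_2**4 - x_1*x_2**2 - 95/12*x_2**2 - 95*x_1 → -1/12*x_2**4 - x_1*x_2**2 - 95/6*x_2**2 - 95*x_1 - 9025/12
  leading term x_2**4: subtract (x_2)·g_3 from -1/12*x_2**4 - x_1*x_2**2 - 95/6*x_2**2 - 95*x_1 - 9025/12 → -3/16*x_1**2*x_2 - 37/8*x_1*x_2 - 95/12*x_2**2 - 95*x_1 - 9025/12
  leading term x_1**2*x_2: no divisor's leading term divides it; move -3/16*x_1**2*x_2 to the remainder.
  leading term x_1*x_2: no divisor's leading term divides it; move -37/8*x_1*x_2 to the remainder.
  leading term x_2**2: no divisor's leading term divides it; move -95/12*x_2**2 to the remainder.
  leading term x_1: no divisor's leading term divides it; move -95*x_1 to the remainder.
  leading term 1: no divisor's leading term divides it; move -9025/12 to the remainder.
The remainder 9/4*x_1**5 + 111/2*x_1**4 - 3/16*x_1**2*x_2 - 37/8*x_1*x_2 - 95/12*x_2**2 - 95*x_1 - 9025/12 is nonzero, so it would be added as the next basis element.
This is the inner loop of Buchberger's algorithm — each nonzero remainder becomes a new basis element.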